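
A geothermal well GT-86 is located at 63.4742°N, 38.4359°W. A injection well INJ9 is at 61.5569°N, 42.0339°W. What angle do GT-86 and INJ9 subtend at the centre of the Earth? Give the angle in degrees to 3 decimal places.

2.536°

Δφ = -1.9173°,  Δλ = -3.5980°
a = sin²(Δφ/2) + cos φ₁ cos φ₂ sin²(Δλ/2) = 0.000490
c = 2·arcsin(√a) = 0.044255 rad = 2.5356°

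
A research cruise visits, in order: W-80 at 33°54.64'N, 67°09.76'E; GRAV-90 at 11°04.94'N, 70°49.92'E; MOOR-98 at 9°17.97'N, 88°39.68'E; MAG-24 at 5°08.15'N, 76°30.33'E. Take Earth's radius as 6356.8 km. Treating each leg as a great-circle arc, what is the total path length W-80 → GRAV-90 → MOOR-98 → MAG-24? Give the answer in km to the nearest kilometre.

5932 km

W-80: φ = +33.91067°, λ = +67.16267°
GRAV-90: φ = +11.08233°, λ = +70.83200°
MOOR-98: φ = +9.29950°, λ = +88.66133°
MAG-24: φ = +5.13583°, λ = +76.50550°
W-80→GRAV-90: c = 0.402711 rad, d = 2559.95 km
GRAV-90→MOOR-98: c = 0.307796 rad, d = 1956.59 km
MOOR-98→MAG-24: c = 0.222618 rad, d = 1415.14 km
Total = 2559.95 + 1956.59 + 1415.14 = 5931.69 km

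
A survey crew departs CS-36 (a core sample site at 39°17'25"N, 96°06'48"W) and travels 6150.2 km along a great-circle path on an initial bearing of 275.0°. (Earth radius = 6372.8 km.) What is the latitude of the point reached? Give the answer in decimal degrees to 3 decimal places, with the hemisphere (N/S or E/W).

CS-36: φ = +39.29028°, λ = -96.11333°
δ = d/R = 6150.2/6372.8 = 0.965070 rad
φ₂ = arcsin(sin φ₁ cos δ + cos φ₁ sin δ cos θ)
   = arcsin(0.63325·0.56936 + 0.77395·0.82209·0.08716) = 24.58228°
λ₂ = λ₁ + atan2(sin θ sin δ cos φ₁, cos δ − sin φ₁ sin φ₂) = -160.34845°

24.582°N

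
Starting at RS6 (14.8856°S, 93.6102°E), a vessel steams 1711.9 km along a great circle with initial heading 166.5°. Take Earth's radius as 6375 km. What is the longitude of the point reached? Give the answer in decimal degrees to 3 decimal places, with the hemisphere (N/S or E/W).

97.703°E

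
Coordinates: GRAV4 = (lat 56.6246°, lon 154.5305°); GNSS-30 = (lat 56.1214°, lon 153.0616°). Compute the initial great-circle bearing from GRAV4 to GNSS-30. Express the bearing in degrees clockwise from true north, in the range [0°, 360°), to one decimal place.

Δλ = -1.4689°
y = sin Δλ · cos φ₂ = -0.014289
x = cos φ₁ sin φ₂ − sin φ₁ cos φ₂ cos Δλ = -0.008629
θ = atan2(y, x) = -121.1278° → 238.8722° (mod 360°)

238.9°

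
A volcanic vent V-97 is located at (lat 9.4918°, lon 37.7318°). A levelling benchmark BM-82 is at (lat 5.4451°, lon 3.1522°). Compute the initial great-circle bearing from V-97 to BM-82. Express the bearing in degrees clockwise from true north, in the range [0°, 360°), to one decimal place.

265.8°

Δλ = -34.5796°
y = sin Δλ · cos φ₂ = -0.564990
x = cos φ₁ sin φ₂ − sin φ₁ cos φ₂ cos Δλ = -0.041568
θ = atan2(y, x) = -94.2079° → 265.7921° (mod 360°)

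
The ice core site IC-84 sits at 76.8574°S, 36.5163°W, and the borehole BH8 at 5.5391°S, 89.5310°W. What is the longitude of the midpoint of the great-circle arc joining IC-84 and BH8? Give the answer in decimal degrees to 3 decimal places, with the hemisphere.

80.417°W

Bx = cos φ₂ cos Δλ = 0.598801,  By = cos φ₂ sin Δλ = -0.795060
φₘ = atan2(sin φ₁ + sin φ₂, √((cos φ₁ + Bx)² + By²)) = -43.02971°
λₘ = λ₁ + atan2(By, cos φ₁ + Bx) = -80.41676°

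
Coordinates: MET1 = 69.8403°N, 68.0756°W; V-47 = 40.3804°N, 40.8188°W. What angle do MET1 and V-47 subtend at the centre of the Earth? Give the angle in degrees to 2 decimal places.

Δφ = -29.4599°,  Δλ = 27.2568°
a = sin²(Δφ/2) + cos φ₁ cos φ₂ sin²(Δλ/2) = 0.079225
c = 2·arcsin(√a) = 0.570651 rad = 32.6959°

32.70°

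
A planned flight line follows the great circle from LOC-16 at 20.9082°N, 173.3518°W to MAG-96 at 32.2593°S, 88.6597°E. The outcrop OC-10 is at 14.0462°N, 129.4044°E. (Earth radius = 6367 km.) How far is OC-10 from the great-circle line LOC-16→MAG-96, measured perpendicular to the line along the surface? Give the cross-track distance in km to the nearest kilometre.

δ₁₃ = central angle LOC-16→OC-10 = 0.955819 rad  (haversine)
θ₁₃ = bearing LOC-16→OC-10 = 272.765°,  θ₁₂ = bearing LOC-16→MAG-96 = 241.396°
dₓₜ = R·arcsin(sin δ₁₃ · sin(θ₁₃ − θ₁₂)) = 6367·arcsin(0.81679·sin(31.370°)) = 2796.159 km
|dₓₜ| = 2796.159 km

2796 km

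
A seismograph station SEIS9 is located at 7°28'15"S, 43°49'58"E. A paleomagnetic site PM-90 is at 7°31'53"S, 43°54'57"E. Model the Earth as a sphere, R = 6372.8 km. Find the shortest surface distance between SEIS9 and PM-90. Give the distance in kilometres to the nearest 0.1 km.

11.4 km

SEIS9: φ = -7.47083°, λ = +43.83278°
PM-90: φ = -7.53139°, λ = +43.91583°
Δφ = -0.0606°,  Δλ = 0.0831°
a = sin²(Δφ/2) + cos φ₁ cos φ₂ sin²(Δλ/2) = 0.000001
c = 2·arcsin(√a) = 0.001784 rad = 0.1022°
d = R·c = 6372.8 × 0.001784 = 11.4 km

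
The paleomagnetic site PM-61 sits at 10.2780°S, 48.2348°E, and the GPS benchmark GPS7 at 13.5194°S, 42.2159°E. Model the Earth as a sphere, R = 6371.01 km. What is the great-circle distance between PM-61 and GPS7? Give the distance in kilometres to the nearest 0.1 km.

Δφ = -3.2414°,  Δλ = -6.0189°
a = sin²(Δφ/2) + cos φ₁ cos φ₂ sin²(Δλ/2) = 0.003437
c = 2·arcsin(√a) = 0.117317 rad = 6.7218°
d = R·c = 6371.01 × 0.117317 = 747.4 km

747.4 km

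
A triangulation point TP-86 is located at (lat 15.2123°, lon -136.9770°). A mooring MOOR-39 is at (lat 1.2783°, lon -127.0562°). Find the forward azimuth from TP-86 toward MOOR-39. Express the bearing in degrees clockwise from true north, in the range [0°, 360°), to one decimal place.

Δλ = 9.9208°
y = sin Δλ · cos φ₂ = 0.172244
x = cos φ₁ sin φ₂ − sin φ₁ cos φ₂ cos Δλ = -0.236881
θ = atan2(y, x) = 143.9779° → 143.9779° (mod 360°)

144.0°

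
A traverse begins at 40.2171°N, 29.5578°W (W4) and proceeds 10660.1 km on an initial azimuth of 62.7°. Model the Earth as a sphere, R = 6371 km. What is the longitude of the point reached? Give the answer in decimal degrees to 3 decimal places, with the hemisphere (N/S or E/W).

83.302°E

δ = d/R = 10660.1/6371 = 1.673222 rad
φ₂ = arcsin(sin φ₁ cos δ + cos φ₁ sin δ cos θ)
   = arcsin(0.64569·-0.10225 + 0.76360·0.99476·0.45865) = 16.40178°
λ₂ = λ₁ + atan2(sin θ sin δ cos φ₁, cos δ − sin φ₁ sin φ₂) = 83.30194°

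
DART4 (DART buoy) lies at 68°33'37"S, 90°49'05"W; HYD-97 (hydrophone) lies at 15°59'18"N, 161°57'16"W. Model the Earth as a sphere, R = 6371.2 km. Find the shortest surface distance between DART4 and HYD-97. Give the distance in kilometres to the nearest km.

DART4: φ = -68.56028°, λ = -90.81806°
HYD-97: φ = +15.98833°, λ = -161.95444°
Δφ = 84.5486°,  Δλ = -71.1364°
a = sin²(Δφ/2) + cos φ₁ cos φ₂ sin²(Δλ/2) = 0.571387
c = 2·arcsin(√a) = 1.714060 rad = 98.2084°
d = R·c = 6371.2 × 1.714060 = 10920.6 km

10921 km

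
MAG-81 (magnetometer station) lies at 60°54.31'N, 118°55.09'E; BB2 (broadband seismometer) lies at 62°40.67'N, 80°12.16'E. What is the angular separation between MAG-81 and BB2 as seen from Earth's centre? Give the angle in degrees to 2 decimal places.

MAG-81: φ = +60.90517°, λ = +118.91817°
BB2: φ = +62.67783°, λ = +80.20267°
Δφ = 1.7727°,  Δλ = -38.7155°
a = sin²(Δφ/2) + cos φ₁ cos φ₂ sin²(Δλ/2) = 0.024761
c = 2·arcsin(√a) = 0.316025 rad = 18.1069°

18.11°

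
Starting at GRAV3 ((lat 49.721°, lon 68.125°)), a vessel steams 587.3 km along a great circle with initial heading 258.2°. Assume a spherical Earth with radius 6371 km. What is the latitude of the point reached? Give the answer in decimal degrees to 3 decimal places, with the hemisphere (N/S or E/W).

δ = d/R = 587.3/6371 = 0.092183 rad
φ₂ = arcsin(sin φ₁ cos δ + cos φ₁ sin δ cos θ)
   = arcsin(0.76291·0.99575 + 0.64651·0.09205·-0.20450) = 48.37393°
λ₂ = λ₁ + atan2(sin θ sin δ cos φ₁, cos δ − sin φ₁ sin φ₂) = 60.32881°

48.374°N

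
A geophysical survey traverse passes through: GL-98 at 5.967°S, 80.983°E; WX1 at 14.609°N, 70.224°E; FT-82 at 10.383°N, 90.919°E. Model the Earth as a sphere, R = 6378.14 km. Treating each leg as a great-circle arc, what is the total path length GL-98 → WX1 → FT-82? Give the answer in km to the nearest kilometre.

4877 km

GL-98→WX1: c = 0.404528 rad, d = 2580.13 km
WX1→FT-82: c = 0.360092 rad, d = 2296.71 km
Total = 2580.13 + 2296.71 = 4876.85 km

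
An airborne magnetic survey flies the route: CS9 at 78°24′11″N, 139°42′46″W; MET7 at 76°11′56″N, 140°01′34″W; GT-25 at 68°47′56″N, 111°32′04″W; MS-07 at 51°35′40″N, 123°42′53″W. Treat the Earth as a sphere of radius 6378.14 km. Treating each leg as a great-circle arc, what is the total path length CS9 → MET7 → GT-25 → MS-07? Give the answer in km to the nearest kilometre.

3505 km

CS9: φ = +78.40306°, λ = -139.71278°
MET7: φ = +76.19889°, λ = -140.02611°
GT-25: φ = +68.79889°, λ = -111.53444°
MS-07: φ = +51.59444°, λ = -123.71472°
CS9→MET7: c = 0.038489 rad, d = 245.49 km
MET7→GT-25: c = 0.194095 rad, d = 1237.97 km
GT-25→MS-07: c = 0.316926 rad, d = 2021.40 km
Total = 245.49 + 1237.97 + 2021.40 = 3504.85 km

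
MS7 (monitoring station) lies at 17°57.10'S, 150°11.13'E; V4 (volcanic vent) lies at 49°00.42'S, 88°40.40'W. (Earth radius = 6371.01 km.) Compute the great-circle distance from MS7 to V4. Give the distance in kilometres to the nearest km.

10582 km

MS7: φ = -17.95167°, λ = +150.18550°
V4: φ = -49.00700°, λ = -88.67333°
Δφ = -31.0553°,  Δλ = 121.1412°
a = sin²(Δφ/2) + cos φ₁ cos φ₂ sin²(Δλ/2) = 0.545040
c = 2·arcsin(√a) = 1.660999 rad = 95.1682°
d = R·c = 6371.01 × 1.660999 = 10582.2 km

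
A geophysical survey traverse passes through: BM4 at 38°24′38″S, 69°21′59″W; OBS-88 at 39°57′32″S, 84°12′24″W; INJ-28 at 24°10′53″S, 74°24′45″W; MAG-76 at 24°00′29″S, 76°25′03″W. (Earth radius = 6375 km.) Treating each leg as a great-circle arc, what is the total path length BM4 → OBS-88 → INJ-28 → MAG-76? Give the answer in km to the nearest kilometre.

3475 km

BM4: φ = -38.41056°, λ = -69.36639°
OBS-88: φ = -39.95889°, λ = -84.20667°
INJ-28: φ = -24.18139°, λ = -74.41250°
MAG-76: φ = -24.00806°, λ = -76.41750°
BM4→OBS-88: c = 0.202333 rad, d = 1289.87 km
OBS-88→INJ-28: c = 0.310655 rad, d = 1980.43 km
INJ-28→MAG-76: c = 0.032088 rad, d = 204.56 km
Total = 1289.87 + 1980.43 + 204.56 = 3474.86 km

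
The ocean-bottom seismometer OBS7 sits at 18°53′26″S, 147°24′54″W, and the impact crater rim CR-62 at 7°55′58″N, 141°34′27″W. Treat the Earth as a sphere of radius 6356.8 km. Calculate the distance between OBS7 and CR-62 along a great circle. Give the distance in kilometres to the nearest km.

3044 km

OBS7: φ = -18.89056°, λ = -147.41500°
CR-62: φ = +7.93278°, λ = -141.57417°
Δφ = 26.8233°,  Δλ = 5.8408°
a = sin²(Δφ/2) + cos φ₁ cos φ₂ sin²(Δλ/2) = 0.056231
c = 2·arcsin(√a) = 0.478824 rad = 27.4346°
d = R·c = 6356.8 × 0.478824 = 3043.8 km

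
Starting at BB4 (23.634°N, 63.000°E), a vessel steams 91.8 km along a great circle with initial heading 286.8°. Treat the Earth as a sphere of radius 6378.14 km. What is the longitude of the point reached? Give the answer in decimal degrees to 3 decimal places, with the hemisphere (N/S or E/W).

δ = d/R = 91.8/6378.14 = 0.014393 rad
φ₂ = arcsin(sin φ₁ cos δ + cos φ₁ sin δ cos θ)
   = arcsin(0.40089·0.99990 + 0.91612·0.01439·0.28903) = 23.86996°
λ₂ = λ₁ + atan2(sin θ sin δ cos φ₁, cos δ − sin φ₁ sin φ₂) = 62.13670°

62.137°E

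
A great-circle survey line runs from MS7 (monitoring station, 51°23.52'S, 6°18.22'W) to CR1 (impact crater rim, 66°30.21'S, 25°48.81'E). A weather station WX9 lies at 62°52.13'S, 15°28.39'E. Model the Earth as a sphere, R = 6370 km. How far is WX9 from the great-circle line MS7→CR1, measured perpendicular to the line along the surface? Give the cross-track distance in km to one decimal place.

MS7: φ = -51.39200°, λ = -6.30367°
CR1: φ = -66.50350°, λ = +25.81350°
WX9: φ = -62.86883°, λ = +15.47317°
δ₁₃ = central angle MS7→WX9 = 0.284870 rad  (haversine)
θ₁₃ = bearing MS7→WX9 = 142.986°,  θ₁₂ = bearing MS7→CR1 = 145.497°
dₓₜ = R·arcsin(sin δ₁₃ · sin(θ₁₃ − θ₁₂)) = 6370·arcsin(0.28103·sin(-2.511°)) = -78.419 km
|dₓₜ| = 78.419 km

78.4 km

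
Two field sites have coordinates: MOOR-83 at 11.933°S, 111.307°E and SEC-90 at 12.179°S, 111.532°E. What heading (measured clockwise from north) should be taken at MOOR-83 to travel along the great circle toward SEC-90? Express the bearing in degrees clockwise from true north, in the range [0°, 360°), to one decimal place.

Δλ = 0.2250°
y = sin Δλ · cos φ₂ = 0.003839
x = cos φ₁ sin φ₂ − sin φ₁ cos φ₂ cos Δλ = -0.004295
θ = atan2(y, x) = 138.2121° → 138.2121° (mod 360°)

138.2°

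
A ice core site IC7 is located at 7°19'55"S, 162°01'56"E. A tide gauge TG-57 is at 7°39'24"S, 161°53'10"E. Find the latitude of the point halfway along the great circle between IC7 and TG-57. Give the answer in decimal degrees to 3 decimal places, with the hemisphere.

IC7: φ = -7.33194°, λ = +162.03222°
TG-57: φ = -7.65667°, λ = +161.88611°
Bx = cos φ₂ cos Δλ = 0.991081,  By = cos φ₂ sin Δλ = -0.002527
φₘ = atan2(sin φ₁ + sin φ₂, √((cos φ₁ + Bx)² + By²)) = -7.49431°
λₘ = λ₁ + atan2(By, cos φ₁ + Bx) = 161.95919°

7.494°S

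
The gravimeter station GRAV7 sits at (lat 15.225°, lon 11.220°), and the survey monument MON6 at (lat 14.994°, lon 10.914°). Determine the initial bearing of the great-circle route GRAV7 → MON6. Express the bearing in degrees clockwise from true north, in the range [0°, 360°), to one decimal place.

232.0°

Δλ = -0.3060°
y = sin Δλ · cos φ₂ = -0.005159
x = cos φ₁ sin φ₂ − sin φ₁ cos φ₂ cos Δλ = -0.004028
θ = atan2(y, x) = -127.9831° → 232.0169° (mod 360°)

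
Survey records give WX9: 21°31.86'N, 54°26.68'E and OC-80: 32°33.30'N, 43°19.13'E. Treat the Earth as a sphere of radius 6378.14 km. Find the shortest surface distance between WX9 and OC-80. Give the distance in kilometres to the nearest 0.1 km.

1647.8 km

WX9: φ = +21.53100°, λ = +54.44467°
OC-80: φ = +32.55500°, λ = +43.31883°
Δφ = 11.0240°,  Δλ = -11.1258°
a = sin²(Δφ/2) + cos φ₁ cos φ₂ sin²(Δλ/2) = 0.016594
c = 2·arcsin(√a) = 0.258356 rad = 14.8027°
d = R·c = 6378.14 × 0.258356 = 1647.8 km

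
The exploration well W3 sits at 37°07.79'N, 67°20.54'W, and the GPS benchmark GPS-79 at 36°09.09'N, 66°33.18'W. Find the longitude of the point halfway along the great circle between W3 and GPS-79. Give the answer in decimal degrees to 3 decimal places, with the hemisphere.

W3: φ = +37.12983°, λ = -67.34233°
GPS-79: φ = +36.15150°, λ = -66.55300°
Bx = cos φ₂ cos Δλ = 0.807383,  By = cos φ₂ sin Δλ = 0.011124
φₘ = atan2(sin φ₁ + sin φ₂, √((cos φ₁ + Bx)² + By²)) = 36.64132°
λₘ = λ₁ + atan2(By, cos φ₁ + Bx) = -66.94516°

66.945°W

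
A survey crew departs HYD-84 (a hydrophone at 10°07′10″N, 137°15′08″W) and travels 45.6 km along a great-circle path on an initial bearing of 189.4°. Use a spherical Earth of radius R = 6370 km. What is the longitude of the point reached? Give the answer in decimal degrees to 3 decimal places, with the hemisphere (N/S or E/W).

HYD-84: φ = +10.11944°, λ = -137.25222°
δ = d/R = 45.6/6370 = 0.007159 rad
φ₂ = arcsin(sin φ₁ cos δ + cos φ₁ sin δ cos θ)
   = arcsin(0.17570·0.99997 + 0.98444·0.00716·-0.98657) = 9.71479°
λ₂ = λ₁ + atan2(sin θ sin δ cos φ₁, cos δ − sin φ₁ sin φ₂) = -137.32019°

137.320°W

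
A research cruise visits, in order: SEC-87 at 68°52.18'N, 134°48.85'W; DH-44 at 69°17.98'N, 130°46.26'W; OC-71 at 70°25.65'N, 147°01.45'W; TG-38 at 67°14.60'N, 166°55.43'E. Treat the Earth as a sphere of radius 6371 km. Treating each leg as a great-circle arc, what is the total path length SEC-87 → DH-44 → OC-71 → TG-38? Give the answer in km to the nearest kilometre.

2635 km

SEC-87: φ = +68.86967°, λ = -134.81417°
DH-44: φ = +69.29967°, λ = -130.77100°
OC-71: φ = +70.42750°, λ = -147.02417°
TG-38: φ = +67.24333°, λ = +166.92383°
SEC-87→DH-44: c = 0.026280 rad, d = 167.43 km
DH-44→OC-71: c = 0.099301 rad, d = 632.65 km
OC-71→TG-38: c = 0.288034 rad, d = 1835.07 km
Total = 167.43 + 632.65 + 1835.07 = 2635.14 km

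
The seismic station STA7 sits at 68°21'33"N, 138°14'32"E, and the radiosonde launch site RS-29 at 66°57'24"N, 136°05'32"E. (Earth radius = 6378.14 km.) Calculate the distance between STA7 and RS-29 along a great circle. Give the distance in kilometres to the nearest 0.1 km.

180.7 km

STA7: φ = +68.35917°, λ = +138.24222°
RS-29: φ = +66.95667°, λ = +136.09222°
Δφ = -1.4025°,  Δλ = -2.1500°
a = sin²(Δφ/2) + cos φ₁ cos φ₂ sin²(Δλ/2) = 0.000201
c = 2·arcsin(√a) = 0.028328 rad = 1.6230°
d = R·c = 6378.14 × 0.028328 = 180.7 km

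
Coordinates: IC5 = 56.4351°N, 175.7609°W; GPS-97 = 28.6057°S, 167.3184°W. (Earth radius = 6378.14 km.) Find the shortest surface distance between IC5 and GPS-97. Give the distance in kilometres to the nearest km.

9500 km

Δφ = -85.0408°,  Δλ = 8.4425°
a = sin²(Δφ/2) + cos φ₁ cos φ₂ sin²(Δλ/2) = 0.459407
c = 2·arcsin(√a) = 1.489520 rad = 85.3432°
d = R·c = 6378.14 × 1.489520 = 9500.4 km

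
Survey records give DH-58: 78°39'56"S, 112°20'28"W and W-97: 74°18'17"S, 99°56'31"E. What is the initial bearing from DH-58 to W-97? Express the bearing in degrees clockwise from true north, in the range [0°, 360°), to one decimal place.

199.3°

DH-58: φ = -78.66556°, λ = -112.34111°
W-97: φ = -74.30472°, λ = +99.94194°
Δλ = -147.7169°
y = sin Δλ · cos φ₂ = -0.144486
x = cos φ₁ sin φ₂ − sin φ₁ cos φ₂ cos Δλ = -0.413451
θ = atan2(y, x) = -160.7374° → 199.2626° (mod 360°)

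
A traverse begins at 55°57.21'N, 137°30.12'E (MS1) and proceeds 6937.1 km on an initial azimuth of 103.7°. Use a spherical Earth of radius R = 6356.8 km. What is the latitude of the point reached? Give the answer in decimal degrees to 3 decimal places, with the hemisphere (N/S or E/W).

MS1: φ = +55.95350°, λ = +137.50200°
δ = d/R = 6937.1/6356.8 = 1.091288 rad
φ₂ = arcsin(sin φ₁ cos δ + cos φ₁ sin δ cos θ)
   = arcsin(0.82858·0.46134 + 0.55987·0.88722·-0.23684) = 15.34424°
λ₂ = λ₁ + atan2(sin θ sin δ cos φ₁, cos δ − sin φ₁ sin φ₂) = -159.13792°

15.344°N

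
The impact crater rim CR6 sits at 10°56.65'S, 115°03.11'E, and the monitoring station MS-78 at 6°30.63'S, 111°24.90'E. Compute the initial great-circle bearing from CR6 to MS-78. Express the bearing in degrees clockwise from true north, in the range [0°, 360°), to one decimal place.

CR6: φ = -10.94417°, λ = +115.05183°
MS-78: φ = -6.51050°, λ = +111.41500°
Δλ = -3.6368°
y = sin Δλ · cos φ₂ = -0.063023
x = cos φ₁ sin φ₂ − sin φ₁ cos φ₂ cos Δλ = 0.076925
θ = atan2(y, x) = -39.3270° → 320.6730° (mod 360°)

320.7°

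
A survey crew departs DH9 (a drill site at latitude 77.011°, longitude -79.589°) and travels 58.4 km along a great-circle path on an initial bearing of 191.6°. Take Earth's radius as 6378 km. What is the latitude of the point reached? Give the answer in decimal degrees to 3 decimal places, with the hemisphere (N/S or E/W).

δ = d/R = 58.4/6378 = 0.009156 rad
φ₂ = arcsin(sin φ₁ cos δ + cos φ₁ sin δ cos θ)
   = arcsin(0.97441·0.99996 + 0.22476·0.00916·-0.97958) = 76.49668°
λ₂ = λ₁ + atan2(sin θ sin δ cos φ₁, cos δ − sin φ₁ sin φ₂) = -80.04078°

76.497°N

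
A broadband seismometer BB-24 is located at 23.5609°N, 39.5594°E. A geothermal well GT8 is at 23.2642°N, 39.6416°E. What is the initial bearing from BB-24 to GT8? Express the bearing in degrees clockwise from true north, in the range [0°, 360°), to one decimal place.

Δλ = 0.0822°
y = sin Δλ · cos φ₂ = 0.001318
x = cos φ₁ sin φ₂ − sin φ₁ cos φ₂ cos Δλ = -0.005178
θ = atan2(y, x) = 165.7191° → 165.7191° (mod 360°)

165.7°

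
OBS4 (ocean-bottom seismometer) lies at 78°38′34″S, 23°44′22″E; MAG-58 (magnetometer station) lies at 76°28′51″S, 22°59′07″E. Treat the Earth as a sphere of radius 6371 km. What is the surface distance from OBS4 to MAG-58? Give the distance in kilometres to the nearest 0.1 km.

241.1 km

OBS4: φ = -78.64278°, λ = +23.73944°
MAG-58: φ = -76.48083°, λ = +22.98528°
Δφ = 2.1619°,  Δλ = -0.7542°
a = sin²(Δφ/2) + cos φ₁ cos φ₂ sin²(Δλ/2) = 0.000358
c = 2·arcsin(√a) = 0.037839 rad = 2.1680°
d = R·c = 6371 × 0.037839 = 241.1 km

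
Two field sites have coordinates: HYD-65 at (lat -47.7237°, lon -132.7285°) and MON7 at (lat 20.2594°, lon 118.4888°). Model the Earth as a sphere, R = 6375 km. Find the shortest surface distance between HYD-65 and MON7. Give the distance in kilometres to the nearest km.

Δφ = 67.9831°,  Δλ = -108.7827°
a = sin²(Δφ/2) + cos φ₁ cos φ₂ sin²(Δλ/2) = 0.729704
c = 2·arcsin(√a) = 2.048124 rad = 117.3489°
d = R·c = 6375 × 2.048124 = 13056.8 km

13057 km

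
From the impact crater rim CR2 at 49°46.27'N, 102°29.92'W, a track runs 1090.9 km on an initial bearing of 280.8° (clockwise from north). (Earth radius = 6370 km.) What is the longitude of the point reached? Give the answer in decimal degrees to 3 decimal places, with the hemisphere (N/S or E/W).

CR2: φ = +49.77117°, λ = -102.49867°
δ = d/R = 1090.9/6370 = 0.171256 rad
φ₂ = arcsin(sin φ₁ cos δ + cos φ₁ sin δ cos θ)
   = arcsin(0.76347·0.98537 + 0.64584·0.17042·0.18738) = 50.61744°
λ₂ = λ₁ + atan2(sin θ sin δ cos φ₁, cos δ − sin φ₁ sin φ₂) = -117.79634°

117.796°W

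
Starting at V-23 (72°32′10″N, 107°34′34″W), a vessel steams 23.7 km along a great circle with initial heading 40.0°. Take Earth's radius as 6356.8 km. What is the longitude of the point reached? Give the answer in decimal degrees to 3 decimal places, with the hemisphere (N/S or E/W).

V-23: φ = +72.53611°, λ = -107.57611°
δ = d/R = 23.7/6356.8 = 0.003728 rad
φ₂ = arcsin(sin φ₁ cos δ + cos φ₁ sin δ cos θ)
   = arcsin(0.95391·0.99999 + 0.30010·0.00373·0.76604) = 72.69922°
λ₂ = λ₁ + atan2(sin θ sin δ cos φ₁, cos δ − sin φ₁ sin φ₂) = -107.11439°

107.114°W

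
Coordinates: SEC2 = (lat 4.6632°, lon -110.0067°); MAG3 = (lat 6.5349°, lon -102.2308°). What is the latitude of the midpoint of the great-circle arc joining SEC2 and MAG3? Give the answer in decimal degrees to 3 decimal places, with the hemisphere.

Bx = cos φ₂ cos Δλ = 0.984367,  By = cos φ₂ sin Δλ = 0.134420
φₘ = atan2(sin φ₁ + sin φ₂, √((cos φ₁ + Bx)² + By²)) = 5.61188°
λₘ = λ₁ + atan2(By, cos φ₁ + Bx) = -106.12499°

5.612°N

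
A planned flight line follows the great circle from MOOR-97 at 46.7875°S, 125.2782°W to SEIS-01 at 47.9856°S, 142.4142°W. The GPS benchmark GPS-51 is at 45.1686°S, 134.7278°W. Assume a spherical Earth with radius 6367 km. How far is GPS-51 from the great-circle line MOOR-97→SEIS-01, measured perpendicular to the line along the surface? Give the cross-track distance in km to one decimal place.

288.0 km

δ₁₃ = central angle MOOR-97→GPS-51 = 0.117964 rad  (haversine)
θ₁₃ = bearing MOOR-97→GPS-51 = 280.417°,  θ₁₂ = bearing MOOR-97→SEIS-01 = 257.820°
dₓₜ = R·arcsin(sin δ₁₃ · sin(θ₁₃ − θ₁₂)) = 6367·arcsin(0.11769·sin(22.596°)) = 288.017 km
|dₓₜ| = 288.017 km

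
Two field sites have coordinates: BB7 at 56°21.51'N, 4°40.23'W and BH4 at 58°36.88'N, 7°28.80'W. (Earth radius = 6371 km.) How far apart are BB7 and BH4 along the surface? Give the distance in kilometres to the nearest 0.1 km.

BB7: φ = +56.35850°, λ = -4.67050°
BH4: φ = +58.61467°, λ = -7.48000°
Δφ = 2.2562°,  Δλ = -2.8095°
a = sin²(Δφ/2) + cos φ₁ cos φ₂ sin²(Δλ/2) = 0.000561
c = 2·arcsin(√a) = 0.047375 rad = 2.7144°
d = R·c = 6371 × 0.047375 = 301.8 km

301.8 km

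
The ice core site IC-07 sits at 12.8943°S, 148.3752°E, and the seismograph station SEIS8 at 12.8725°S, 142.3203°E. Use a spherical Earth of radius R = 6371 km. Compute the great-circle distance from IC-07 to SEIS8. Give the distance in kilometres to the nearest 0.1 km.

Δφ = 0.0218°,  Δλ = -6.0549°
a = sin²(Δφ/2) + cos φ₁ cos φ₂ sin²(Δλ/2) = 0.002651
c = 2·arcsin(√a) = 0.103016 rad = 5.9024°
d = R·c = 6371 × 0.103016 = 656.3 km

656.3 km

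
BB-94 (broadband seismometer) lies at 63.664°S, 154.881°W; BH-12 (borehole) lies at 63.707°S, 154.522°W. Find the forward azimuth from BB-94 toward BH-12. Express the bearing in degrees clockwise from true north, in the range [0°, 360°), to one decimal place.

Δλ = 0.3590°
y = sin Δλ · cos φ₂ = 0.002775
x = cos φ₁ sin φ₂ − sin φ₁ cos φ₂ cos Δλ = -0.000758
θ = atan2(y, x) = 105.2809° → 105.2809° (mod 360°)

105.3°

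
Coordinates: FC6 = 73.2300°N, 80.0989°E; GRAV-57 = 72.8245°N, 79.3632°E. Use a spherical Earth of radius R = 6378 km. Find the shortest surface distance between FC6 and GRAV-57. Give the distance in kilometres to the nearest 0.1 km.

Δφ = -0.4055°,  Δλ = -0.7357°
a = sin²(Δφ/2) + cos φ₁ cos φ₂ sin²(Δλ/2) = 0.000016
c = 2·arcsin(√a) = 0.008009 rad = 0.4589°
d = R·c = 6378 × 0.008009 = 51.1 km

51.1 km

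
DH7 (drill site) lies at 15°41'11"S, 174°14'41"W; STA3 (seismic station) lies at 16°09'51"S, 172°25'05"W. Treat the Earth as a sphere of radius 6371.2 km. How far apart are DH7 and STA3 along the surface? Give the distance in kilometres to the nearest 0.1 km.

202.4 km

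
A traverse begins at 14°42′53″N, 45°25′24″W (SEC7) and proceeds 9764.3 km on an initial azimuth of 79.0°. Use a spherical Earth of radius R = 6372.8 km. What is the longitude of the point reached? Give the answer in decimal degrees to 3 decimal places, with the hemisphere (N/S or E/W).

45.225°E

SEC7: φ = +14.71472°, λ = -45.42333°
δ = d/R = 9764.3/6372.8 = 1.532184 rad
φ₂ = arcsin(sin φ₁ cos δ + cos φ₁ sin δ cos θ)
   = arcsin(0.25401·0.03860 + 0.96720·0.99925·0.19081) = 11.19909°
λ₂ = λ₁ + atan2(sin θ sin δ cos φ₁, cos δ − sin φ₁ sin φ₂) = 45.22464°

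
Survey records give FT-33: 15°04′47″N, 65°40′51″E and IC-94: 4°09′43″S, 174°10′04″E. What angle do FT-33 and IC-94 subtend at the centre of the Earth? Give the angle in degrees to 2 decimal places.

FT-33: φ = +15.07972°, λ = +65.68083°
IC-94: φ = -4.16194°, λ = +174.16778°
Δφ = -19.2417°,  Δλ = 108.4869°
a = sin²(Δφ/2) + cos φ₁ cos φ₂ sin²(Δλ/2) = 0.662122
c = 2·arcsin(√a) = 1.901008 rad = 108.9198°

108.92°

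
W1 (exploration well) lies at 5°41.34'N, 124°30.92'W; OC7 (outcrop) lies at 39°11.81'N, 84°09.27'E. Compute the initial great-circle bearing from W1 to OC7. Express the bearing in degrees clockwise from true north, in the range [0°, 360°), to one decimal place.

331.9°

W1: φ = +5.68900°, λ = -124.51533°
OC7: φ = +39.19683°, λ = +84.15450°
Δλ = -151.3302°
y = sin Δλ · cos φ₂ = -0.371805
x = cos φ₁ sin φ₂ − sin φ₁ cos φ₂ cos Δλ = 0.696278
θ = atan2(y, x) = -28.1018° → 331.8982° (mod 360°)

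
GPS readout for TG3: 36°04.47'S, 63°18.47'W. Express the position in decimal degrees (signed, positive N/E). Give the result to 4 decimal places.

-36.0745°, -63.3078°

lat: 36.0745° S → -36.0745°
lon: 63.3078° W → -63.3078°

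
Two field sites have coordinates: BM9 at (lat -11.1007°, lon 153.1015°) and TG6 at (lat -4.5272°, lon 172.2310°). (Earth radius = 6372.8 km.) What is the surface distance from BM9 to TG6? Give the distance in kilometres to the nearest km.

Δφ = 6.5735°,  Δλ = 19.1295°
a = sin²(Δφ/2) + cos φ₁ cos φ₂ sin²(Δλ/2) = 0.030296
c = 2·arcsin(√a) = 0.349896 rad = 20.0476°
d = R·c = 6372.8 × 0.349896 = 2229.8 km

2230 km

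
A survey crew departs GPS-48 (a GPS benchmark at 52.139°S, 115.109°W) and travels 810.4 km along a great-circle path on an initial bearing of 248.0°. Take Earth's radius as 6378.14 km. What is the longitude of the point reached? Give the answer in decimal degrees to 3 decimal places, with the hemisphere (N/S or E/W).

126.730°W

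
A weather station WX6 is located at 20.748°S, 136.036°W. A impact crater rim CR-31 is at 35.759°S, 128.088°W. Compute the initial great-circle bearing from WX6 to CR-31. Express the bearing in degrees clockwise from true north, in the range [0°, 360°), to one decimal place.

Δλ = 7.9480°
y = sin Δλ · cos φ₂ = 0.112207
x = cos φ₁ sin φ₂ − sin φ₁ cos φ₂ cos Δλ = -0.261766
θ = atan2(y, x) = 156.7974° → 156.7974° (mod 360°)

156.8°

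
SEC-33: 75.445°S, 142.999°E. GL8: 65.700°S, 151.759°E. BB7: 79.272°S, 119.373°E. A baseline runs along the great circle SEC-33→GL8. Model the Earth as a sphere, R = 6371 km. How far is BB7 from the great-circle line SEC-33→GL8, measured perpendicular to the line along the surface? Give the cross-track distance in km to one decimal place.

258.7 km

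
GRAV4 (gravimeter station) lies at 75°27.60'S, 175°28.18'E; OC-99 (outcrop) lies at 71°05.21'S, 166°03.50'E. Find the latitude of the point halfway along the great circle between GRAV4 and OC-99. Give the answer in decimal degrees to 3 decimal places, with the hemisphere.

73.326°S

GRAV4: φ = -75.46000°, λ = +175.46967°
OC-99: φ = -71.08683°, λ = +166.05833°
Bx = cos φ₂ cos Δλ = 0.319772,  By = cos φ₂ sin Δλ = -0.053003
φₘ = atan2(sin φ₁ + sin φ₂, √((cos φ₁ + Bx)² + By²)) = -73.32580°
λₘ = λ₁ + atan2(By, cos φ₁ + Bx) = 170.16481°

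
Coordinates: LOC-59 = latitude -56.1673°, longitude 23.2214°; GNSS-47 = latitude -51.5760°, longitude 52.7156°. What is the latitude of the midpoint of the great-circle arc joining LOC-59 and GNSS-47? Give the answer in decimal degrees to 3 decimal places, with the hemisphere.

Bx = cos φ₂ cos Δλ = 0.540936,  By = cos φ₂ sin Δλ = 0.305975
φₘ = atan2(sin φ₁ + sin φ₂, √((cos φ₁ + Bx)² + By²)) = -54.77797°
λₘ = λ₁ + atan2(By, cos φ₁ + Bx) = 38.79669°

54.778°S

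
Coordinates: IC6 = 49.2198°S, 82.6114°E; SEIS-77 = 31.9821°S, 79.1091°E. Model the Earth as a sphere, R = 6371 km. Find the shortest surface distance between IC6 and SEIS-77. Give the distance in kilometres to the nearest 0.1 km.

1938.9 km

Δφ = 17.2377°,  Δλ = -3.5023°
a = sin²(Δφ/2) + cos φ₁ cos φ₂ sin²(Δλ/2) = 0.022976
c = 2·arcsin(√a) = 0.304327 rad = 17.4366°
d = R·c = 6371 × 0.304327 = 1938.9 km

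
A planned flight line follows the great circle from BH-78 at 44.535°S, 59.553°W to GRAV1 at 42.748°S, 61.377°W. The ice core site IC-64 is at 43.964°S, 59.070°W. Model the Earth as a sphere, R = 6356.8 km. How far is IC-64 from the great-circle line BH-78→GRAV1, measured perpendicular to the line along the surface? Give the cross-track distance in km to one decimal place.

68.9 km

δ₁₃ = central angle BH-78→IC-64 = 0.011652 rad  (haversine)
θ₁₃ = bearing BH-78→IC-64 = 31.381°,  θ₁₂ = bearing BH-78→GRAV1 = 322.915°
dₓₜ = R·arcsin(sin δ₁₃ · sin(θ₁₃ − θ₁₂)) = 6356.8·arcsin(0.01165·sin(-291.534°)) = 68.902 km
|dₓₜ| = 68.902 km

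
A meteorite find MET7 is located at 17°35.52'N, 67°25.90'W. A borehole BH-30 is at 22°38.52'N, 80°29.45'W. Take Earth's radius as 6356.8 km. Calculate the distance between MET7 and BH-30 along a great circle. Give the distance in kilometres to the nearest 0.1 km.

1470.4 km

MET7: φ = +17.59200°, λ = -67.43167°
BH-30: φ = +22.64200°, λ = -80.49083°
Δφ = 5.0500°,  Δλ = -13.0592°
a = sin²(Δφ/2) + cos φ₁ cos φ₂ sin²(Δλ/2) = 0.013317
c = 2·arcsin(√a) = 0.231318 rad = 13.2535°
d = R·c = 6356.8 × 0.231318 = 1470.4 km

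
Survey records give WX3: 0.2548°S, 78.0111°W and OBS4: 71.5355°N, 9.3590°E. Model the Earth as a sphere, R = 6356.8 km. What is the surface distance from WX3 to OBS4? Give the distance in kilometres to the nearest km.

9920 km

Δφ = 71.7903°,  Δλ = 87.3701°
a = sin²(Δφ/2) + cos φ₁ cos φ₂ sin²(Δλ/2) = 0.494843
c = 2·arcsin(√a) = 1.560482 rad = 89.4090°
d = R·c = 6356.8 × 1.560482 = 9919.7 km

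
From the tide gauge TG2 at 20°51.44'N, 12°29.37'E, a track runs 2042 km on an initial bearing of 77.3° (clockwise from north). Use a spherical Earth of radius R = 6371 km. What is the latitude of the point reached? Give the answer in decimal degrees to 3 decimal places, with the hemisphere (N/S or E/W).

23.743°N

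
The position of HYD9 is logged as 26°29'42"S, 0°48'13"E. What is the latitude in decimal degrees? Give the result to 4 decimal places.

26° + 29′/60 + 42″/3600 = 26 + 0.48333 + 0.01167 = 26.4950°

26.4950°S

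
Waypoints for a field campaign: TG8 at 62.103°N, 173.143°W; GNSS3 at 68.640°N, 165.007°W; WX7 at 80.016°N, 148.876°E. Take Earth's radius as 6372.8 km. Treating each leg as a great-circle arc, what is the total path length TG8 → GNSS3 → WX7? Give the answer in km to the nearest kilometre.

2604 km

TG8→GNSS3: c = 0.128281 rad, d = 817.51 km
GNSS3→WX7: c = 0.280274 rad, d = 1786.13 km
Total = 817.51 + 1786.13 = 2603.64 km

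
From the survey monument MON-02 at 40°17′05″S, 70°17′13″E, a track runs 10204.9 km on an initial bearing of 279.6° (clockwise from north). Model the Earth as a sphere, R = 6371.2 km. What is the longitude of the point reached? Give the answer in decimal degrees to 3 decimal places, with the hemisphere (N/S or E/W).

14.830°W

MON-02: φ = -40.28472°, λ = +70.28694°
δ = d/R = 10204.9/6371.2 = 1.601723 rad
φ₂ = arcsin(sin φ₁ cos δ + cos φ₁ sin δ cos θ)
   = arcsin(-0.64659·-0.03092 + 0.76284·0.99952·0.16677) = 8.46186°
λ₂ = λ₁ + atan2(sin θ sin δ cos φ₁, cos δ − sin φ₁ sin φ₂) = -14.83032°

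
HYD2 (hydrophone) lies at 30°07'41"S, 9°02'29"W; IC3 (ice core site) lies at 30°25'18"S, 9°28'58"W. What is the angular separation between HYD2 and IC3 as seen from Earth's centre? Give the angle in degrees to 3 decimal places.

0.481°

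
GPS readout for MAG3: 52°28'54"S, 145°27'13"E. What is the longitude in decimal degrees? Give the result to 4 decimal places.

145.4536°E

145° + 27′/60 + 13″/3600 = 145 + 0.45000 + 0.00361 = 145.4536°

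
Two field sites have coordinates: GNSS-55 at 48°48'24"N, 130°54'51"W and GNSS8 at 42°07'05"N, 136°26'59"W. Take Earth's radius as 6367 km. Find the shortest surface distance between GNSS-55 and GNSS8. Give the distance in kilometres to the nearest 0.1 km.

858.9 km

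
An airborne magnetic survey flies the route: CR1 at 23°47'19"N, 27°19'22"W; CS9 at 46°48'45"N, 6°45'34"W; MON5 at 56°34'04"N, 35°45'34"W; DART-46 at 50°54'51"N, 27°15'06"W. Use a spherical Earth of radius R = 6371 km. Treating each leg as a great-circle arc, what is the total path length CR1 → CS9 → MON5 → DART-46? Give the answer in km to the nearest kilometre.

6238 km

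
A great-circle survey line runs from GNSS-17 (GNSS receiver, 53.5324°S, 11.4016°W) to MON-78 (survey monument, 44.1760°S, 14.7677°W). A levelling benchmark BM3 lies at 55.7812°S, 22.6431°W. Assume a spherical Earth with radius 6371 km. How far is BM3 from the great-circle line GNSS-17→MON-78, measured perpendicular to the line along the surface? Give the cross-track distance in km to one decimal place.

δ₁₃ = central angle GNSS-17→BM3 = 0.119929 rad  (haversine)
θ₁₃ = bearing GNSS-17→BM3 = 246.391°,  θ₁₂ = bearing GNSS-17→MON-78 = 345.392°
dₓₜ = R·arcsin(sin δ₁₃ · sin(θ₁₃ − θ₁₂)) = 6371·arcsin(0.11964·sin(-99.001°)) = -754.616 km
|dₓₜ| = 754.616 km

754.6 km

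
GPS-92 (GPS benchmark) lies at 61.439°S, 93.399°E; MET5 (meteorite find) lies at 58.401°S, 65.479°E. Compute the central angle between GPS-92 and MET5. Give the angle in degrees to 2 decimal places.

Δφ = 3.0380°,  Δλ = -27.9200°
a = sin²(Δφ/2) + cos φ₁ cos φ₂ sin²(Δλ/2) = 0.015282
c = 2·arcsin(√a) = 0.247874 rad = 14.2022°

14.20°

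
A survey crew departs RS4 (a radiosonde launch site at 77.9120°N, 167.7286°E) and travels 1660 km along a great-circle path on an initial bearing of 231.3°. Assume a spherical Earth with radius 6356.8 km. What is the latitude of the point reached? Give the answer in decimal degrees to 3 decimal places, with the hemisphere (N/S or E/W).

65.626°N

δ = d/R = 1660/6356.8 = 0.261138 rad
φ₂ = arcsin(sin φ₁ cos δ + cos φ₁ sin δ cos θ)
   = arcsin(0.97783·0.96610 + 0.20941·0.25818·-0.62524) = 65.62601°
λ₂ = λ₁ + atan2(sin θ sin δ cos φ₁, cos δ − sin φ₁ sin φ₂) = 138.50377°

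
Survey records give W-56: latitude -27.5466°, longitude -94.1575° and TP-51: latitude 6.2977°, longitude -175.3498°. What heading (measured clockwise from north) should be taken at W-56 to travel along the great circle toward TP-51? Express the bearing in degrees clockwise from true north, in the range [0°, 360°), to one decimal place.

279.7°

Δλ = -81.1923°
y = sin Δλ · cos φ₂ = -0.982244
x = cos φ₁ sin φ₂ − sin φ₁ cos φ₂ cos Δλ = 0.167644
θ = atan2(y, x) = -80.3144° → 279.6856° (mod 360°)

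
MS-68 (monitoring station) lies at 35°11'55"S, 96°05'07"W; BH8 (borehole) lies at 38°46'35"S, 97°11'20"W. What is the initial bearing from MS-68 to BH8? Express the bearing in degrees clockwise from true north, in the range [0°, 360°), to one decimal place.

193.5°

MS-68: φ = -35.19861°, λ = -96.08528°
BH8: φ = -38.77639°, λ = -97.18889°
Δλ = -1.1036°
y = sin Δλ · cos φ₂ = -0.015015
x = cos φ₁ sin φ₂ − sin φ₁ cos φ₂ cos Δλ = -0.062487
θ = atan2(y, x) = -166.4882° → 193.5118° (mod 360°)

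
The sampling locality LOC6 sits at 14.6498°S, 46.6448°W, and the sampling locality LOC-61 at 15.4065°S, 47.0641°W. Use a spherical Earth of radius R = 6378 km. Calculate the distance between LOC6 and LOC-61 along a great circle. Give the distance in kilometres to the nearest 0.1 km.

95.5 km

Δφ = -0.7567°,  Δλ = -0.4193°
a = sin²(Δφ/2) + cos φ₁ cos φ₂ sin²(Δλ/2) = 0.000056
c = 2·arcsin(√a) = 0.014979 rad = 0.8582°
d = R·c = 6378 × 0.014979 = 95.5 km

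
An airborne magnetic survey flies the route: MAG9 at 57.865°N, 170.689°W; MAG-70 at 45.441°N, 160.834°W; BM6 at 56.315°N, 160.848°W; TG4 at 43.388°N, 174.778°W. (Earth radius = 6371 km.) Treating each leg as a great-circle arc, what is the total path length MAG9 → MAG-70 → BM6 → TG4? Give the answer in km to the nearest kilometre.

4488 km

MAG9→MAG-70: c = 0.241103 rad, d = 1536.07 km
MAG-70→BM6: c = 0.189787 rad, d = 1209.13 km
BM6→TG4: c = 0.273608 rad, d = 1743.16 km
Total = 1536.07 + 1209.13 + 1743.16 = 4488.36 km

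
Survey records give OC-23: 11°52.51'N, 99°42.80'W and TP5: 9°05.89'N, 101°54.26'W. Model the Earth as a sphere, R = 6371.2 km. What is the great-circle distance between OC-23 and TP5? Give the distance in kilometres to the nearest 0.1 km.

OC-23: φ = +11.87517°, λ = -99.71333°
TP5: φ = +9.09817°, λ = -101.90433°
Δφ = -2.7770°,  Δλ = -2.1910°
a = sin²(Δφ/2) + cos φ₁ cos φ₂ sin²(Δλ/2) = 0.000940
c = 2·arcsin(√a) = 0.061341 rad = 3.5146°
d = R·c = 6371.2 × 0.061341 = 390.8 km

390.8 km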